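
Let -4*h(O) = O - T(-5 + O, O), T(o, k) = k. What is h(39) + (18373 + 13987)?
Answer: 32360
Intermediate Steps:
h(O) = 0 (h(O) = -(O - O)/4 = -¼*0 = 0)
h(39) + (18373 + 13987) = 0 + (18373 + 13987) = 0 + 32360 = 32360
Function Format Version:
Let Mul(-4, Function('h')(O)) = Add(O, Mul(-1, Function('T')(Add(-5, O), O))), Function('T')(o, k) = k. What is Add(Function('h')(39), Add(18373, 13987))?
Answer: 32360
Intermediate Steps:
Function('h')(O) = 0 (Function('h')(O) = Mul(Rational(-1, 4), Add(O, Mul(-1, O))) = Mul(Rational(-1, 4), 0) = 0)
Add(Function('h')(39), Add(18373, 13987)) = Add(0, Add(18373, 13987)) = Add(0, 32360) = 32360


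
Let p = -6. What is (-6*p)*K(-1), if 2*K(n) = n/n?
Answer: 18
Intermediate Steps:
K(n) = ½ (K(n) = (n/n)/2 = (½)*1 = ½)
(-6*p)*K(-1) = -6*(-6)*(½) = 36*(½) = 18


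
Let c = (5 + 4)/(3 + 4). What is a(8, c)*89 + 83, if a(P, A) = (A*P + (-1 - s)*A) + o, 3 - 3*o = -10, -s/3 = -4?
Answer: -2173/21 ≈ -103.48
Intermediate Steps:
s = 12 (s = -3*(-4) = 12)
c = 9/7 ≈ 1.2857
o = 13/3 (o = 1 - ⅓*(-10) = 1 + 10/3 = 13/3 ≈ 4.3333)
a(P, A) = 13/3 - 13*A + A*P (a(P, A) = (A*P + (-1 - 1*12)*A) + 13/3 = (A*P + (-1 - 12)*A) + 13/3 = (A*P - 13*A) + 13/3 = (-13*A + A*P) + 13/3 = 13/3 - 13*A + A*P)
a(8, c)*89 + 83 = (13/3 - 13*9/7 + (9/7)*8)*89 + 83 = (13/3 - 117/7 + 72/7)*89 + 83 = -44/21*89 + 83 = -3916/21 + 83 = -2173/21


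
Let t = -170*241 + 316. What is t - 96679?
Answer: -137333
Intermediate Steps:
t = -40654 (t = -40970 + 316 = -40654)
t - 96679 = -40654 - 96679 = -137333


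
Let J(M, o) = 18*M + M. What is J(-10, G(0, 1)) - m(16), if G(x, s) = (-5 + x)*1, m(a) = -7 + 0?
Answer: -183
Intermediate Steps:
m(a) = -7
G(x, s) = -5 + x
J(M, o) = 19*M
J(-10, G(0, 1)) - m(16) = 19*(-10) - 1*(-7) = -190 + 7 = -183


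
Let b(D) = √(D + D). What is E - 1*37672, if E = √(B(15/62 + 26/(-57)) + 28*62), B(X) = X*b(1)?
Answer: -37672 + √(21681174816 - 2675238*√2)/3534 ≈ -37630.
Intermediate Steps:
b(D) = √2*√D (b(D) = √(2*D) = √2*√D)
B(X) = X*√2 (B(X) = X*(√2*√1) = X*(√2*1) = X*√2)
E = √(1736 - 757*√2/3534) (E = √((15/62 + 26/(-57))*√2 + 28*62) = √((15*(1/62) + 26*(-1/57))*√2 + 1736) = √((15/62 - 26/57)*√2 + 1736) = √(-757*√2/3534 + 1736) = √(1736 - 757*√2/3534) ≈ 41.662)
E - 1*37672 = √(21681174816 - 2675238*√2)/3534 - 1*37672 = √(21681174816 - 2675238*√2)/3534 - 37672 = -37672 + √(21681174816 - 2675238*√2)/3534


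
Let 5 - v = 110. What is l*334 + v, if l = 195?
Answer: 65025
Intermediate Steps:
v = -105 (v = 5 - 1*110 = 5 - 110 = -105)
l*334 + v = 195*334 - 105 = 65130 - 105 = 65025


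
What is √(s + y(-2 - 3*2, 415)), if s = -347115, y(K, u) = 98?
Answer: I*√347017 ≈ 589.08*I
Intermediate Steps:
√(s + y(-2 - 3*2, 415)) = √(-347115 + 98) = √(-347017) = I*√347017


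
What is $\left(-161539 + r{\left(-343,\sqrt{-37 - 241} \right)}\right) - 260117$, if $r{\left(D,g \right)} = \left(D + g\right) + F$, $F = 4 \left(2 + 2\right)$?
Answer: $-421983 + i \sqrt{278} \approx -4.2198 \cdot 10^{5} + 16.673 i$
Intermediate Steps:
$F = 16$ ($F = 4 \cdot 4 = 16$)
$r{\left(D,g \right)} = 16 + D + g$ ($r{\left(D,g \right)} = \left(D + g\right) + 16 = 16 + D + g$)
$\left(-161539 + r{\left(-343,\sqrt{-37 - 241} \right)}\right) - 260117 = \left(-161539 + \left(16 - 343 + \sqrt{-37 - 241}\right)\right) - 260117 = \left(-161539 + \left(16 - 343 + \sqrt{-278}\right)\right) - 260117 = \left(-161539 + \left(16 - 343 + i \sqrt{278}\right)\right) - 260117 = \left(-161539 - \left(327 - i \sqrt{278}\right)\right) - 260117 = \left(-161866 + i \sqrt{278}\right) - 260117 = -421983 + i \sqrt{278}$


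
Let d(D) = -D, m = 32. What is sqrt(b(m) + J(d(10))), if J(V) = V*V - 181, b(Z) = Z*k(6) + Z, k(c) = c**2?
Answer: sqrt(1103) ≈ 33.211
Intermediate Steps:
b(Z) = 37*Z (b(Z) = Z*6**2 + Z = Z*36 + Z = 36*Z + Z = 37*Z)
J(V) = -181 + V**2 (J(V) = V**2 - 181 = -181 + V**2)
sqrt(b(m) + J(d(10))) = sqrt(37*32 + (-181 + (-1*10)**2)) = sqrt(1184 + (-181 + (-10)**2)) = sqrt(1184 + (-181 + 100)) = sqrt(1184 - 81) = sqrt(1103)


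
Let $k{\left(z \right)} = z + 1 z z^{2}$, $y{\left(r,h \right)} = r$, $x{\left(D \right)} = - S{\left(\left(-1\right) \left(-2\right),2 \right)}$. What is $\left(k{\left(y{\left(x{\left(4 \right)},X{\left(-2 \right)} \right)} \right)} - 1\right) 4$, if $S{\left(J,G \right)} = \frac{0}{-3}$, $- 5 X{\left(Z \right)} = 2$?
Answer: $-4$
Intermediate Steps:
$X{\left(Z \right)} = - \frac{2}{5}$ ($X{\left(Z \right)} = \left(- \frac{1}{5}\right) 2 = - \frac{2}{5}$)
$S{\left(J,G \right)} = 0$ ($S{\left(J,G \right)} = 0 \left(- \frac{1}{3}\right) = 0$)
$x{\left(D \right)} = 0$ ($x{\left(D \right)} = \left(-1\right) 0 = 0$)
$k{\left(z \right)} = z + z^{3}$ ($k{\left(z \right)} = z + 1 z^{3} = z + z^{3}$)
$\left(k{\left(y{\left(x{\left(4 \right)},X{\left(-2 \right)} \right)} \right)} - 1\right) 4 = \left(\left(0 + 0^{3}\right) - 1\right) 4 = \left(\left(0 + 0\right) - 1\right) 4 = \left(0 - 1\right) 4 = \left(-1\right) 4 = -4$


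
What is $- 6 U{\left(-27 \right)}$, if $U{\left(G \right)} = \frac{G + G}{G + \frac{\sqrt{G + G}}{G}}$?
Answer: $- \frac{236196}{19685} + \frac{972 i \sqrt{6}}{19685} \approx -11.999 + 0.12095 i$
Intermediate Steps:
$U{\left(G \right)} = \frac{2 G}{G + \frac{\sqrt{2}}{\sqrt{G}}}$ ($U{\left(G \right)} = \frac{2 G}{G + \frac{\sqrt{2 G}}{G}} = \frac{2 G}{G + \frac{\sqrt{2} \sqrt{G}}{G}} = \frac{2 G}{G + \frac{\sqrt{2}}{\sqrt{G}}}$)
$- 6 U{\left(-27 \right)} = - 6 \frac{2 \left(-27\right)^{2}}{\left(-27\right)^{2} + \sqrt{2} \sqrt{-27}} = - 6 \cdot 2 \cdot 729 \frac{1}{729 + \sqrt{2} \cdot 3 i \sqrt{3}} = - 6 \cdot 2 \cdot 729 \frac{1}{729 + 3 i \sqrt{6}} = - 6 \frac{1458}{729 + 3 i \sqrt{6}} = - \frac{8748}{729 + 3 i \sqrt{6}}$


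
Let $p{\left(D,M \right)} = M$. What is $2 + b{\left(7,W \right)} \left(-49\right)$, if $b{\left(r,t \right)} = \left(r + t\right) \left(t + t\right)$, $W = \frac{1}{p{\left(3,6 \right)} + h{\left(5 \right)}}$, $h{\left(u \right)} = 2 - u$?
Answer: $- \frac{2138}{9} \approx -237.56$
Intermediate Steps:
$W = \frac{1}{3}$ ($W = \frac{1}{6 + \left(2 - 5\right)} = \frac{1}{6 - 3} = \frac{1}{3} \approx 0.33333$)
$b{\left(r,t \right)} = 2 t \left(r + t\right)$ ($b{\left(r,t \right)} = \left(r + t\right) 2 t = 2 t \left(r + t\right)$)
$2 + b{\left(7,W \right)} \left(-49\right) = 2 + 2 \cdot \frac{1}{3} \left(7 + \frac{1}{3}\right) \left(-49\right) = 2 + 2 \cdot \frac{1}{3} \cdot \frac{22}{3} \left(-49\right) = 2 + \frac{44}{9} \left(-49\right) = 2 - \frac{2156}{9} = - \frac{2138}{9}$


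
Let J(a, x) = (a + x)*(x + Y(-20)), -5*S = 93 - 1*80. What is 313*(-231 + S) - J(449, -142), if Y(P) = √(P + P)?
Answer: -147614/5 - 614*I*√10 ≈ -29523.0 - 1941.6*I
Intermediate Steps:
S = -13/5 (S = -(93 - 1*80)/5 = -(93 - 80)/5 = -⅕*13 = -13/5 ≈ -2.6000)
Y(P) = √2*√P (Y(P) = √(2*P) = √2*√P)
J(a, x) = (a + x)*(x + 2*I*√10) (J(a, x) = (a + x)*(x + √2*√(-20)) = (a + x)*(x + √2*(2*I*√5)) = (a + x)*(x + 2*I*√10))
313*(-231 + S) - J(449, -142) = 313*(-231 - 13/5) - ((-142)² + 449*(-142) + 2*I*449*√10 + 2*I*(-142)*√10) = 313*(-1168/5) - (20164 - 63758 + 898*I*√10 - 284*I*√10) = -365584/5 - (-43594 + 614*I*√10) = -365584/5 + (43594 - 614*I*√10) = -147614/5 - 614*I*√10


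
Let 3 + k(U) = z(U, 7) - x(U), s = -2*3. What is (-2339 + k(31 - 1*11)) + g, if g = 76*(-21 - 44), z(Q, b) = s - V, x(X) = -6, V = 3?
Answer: -7285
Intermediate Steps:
s = -6
z(Q, b) = -9 (z(Q, b) = -6 - 1*3 = -6 - 3 = -9)
g = -4940 (g = 76*(-65) = -4940)
k(U) = -6 (k(U) = -3 + (-9 - 1*(-6)) = -3 + (-9 + 6) = -3 - 3 = -6)
(-2339 + k(31 - 1*11)) + g = (-2339 - 6) - 4940 = -2345 - 4940 = -7285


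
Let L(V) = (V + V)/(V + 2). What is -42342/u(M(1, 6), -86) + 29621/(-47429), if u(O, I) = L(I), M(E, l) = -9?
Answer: -980797367/47429 ≈ -20679.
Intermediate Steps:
L(V) = 2*V/(2 + V) (L(V) = (2*V)/(2 + V) = 2*V/(2 + V))
u(O, I) = 2*I/(2 + I)
-42342/u(M(1, 6), -86) + 29621/(-47429) = -42342/(2*(-86)/(2 - 86)) + 29621/(-47429) = -42342/(2*(-86)/(-84)) + 29621*(-1/47429) = -42342/(2*(-86)*(-1/84)) - 29621/47429 = -42342/43/21 - 29621/47429 = -42342*21/43 - 29621/47429 = -889182/43 - 29621/47429 = -980797367/47429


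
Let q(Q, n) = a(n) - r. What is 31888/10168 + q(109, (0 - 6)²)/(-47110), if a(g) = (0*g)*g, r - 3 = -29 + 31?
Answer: 37557363/11975362 ≈ 3.1362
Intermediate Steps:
r = 5 (r = 3 + (-29 + 31) = 3 + 2 = 5)
a(g) = 0 (a(g) = 0*g = 0)
q(Q, n) = -5 (q(Q, n) = 0 - 1*5 = 0 - 5 = -5)
31888/10168 + q(109, (0 - 6)²)/(-47110) = 31888/10168 - 5/(-47110) = 31888*(1/10168) - 5*(-1/47110) = 3986/1271 + 1/9422 = 37557363/11975362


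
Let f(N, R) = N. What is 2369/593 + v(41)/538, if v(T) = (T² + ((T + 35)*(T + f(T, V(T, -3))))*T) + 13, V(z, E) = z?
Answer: 76898840/159517 ≈ 482.07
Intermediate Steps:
v(T) = 13 + T² + 2*T²*(35 + T) (v(T) = (T² + ((T + 35)*(T + T))*T) + 13 = (T² + ((35 + T)*(2*T))*T) + 13 = (T² + (2*T*(35 + T))*T) + 13 = (T² + 2*T²*(35 + T)) + 13 = 13 + T² + 2*T²*(35 + T))
2369/593 + v(41)/538 = 2369/593 + (13 + 2*41³ + 71*41²)/538 = 2369*(1/593) + (13 + 2*68921 + 71*1681)*(1/538) = 2369/593 + (13 + 137842 + 119351)*(1/538) = 2369/593 + 257206*(1/538) = 2369/593 + 128603/269 = 76898840/159517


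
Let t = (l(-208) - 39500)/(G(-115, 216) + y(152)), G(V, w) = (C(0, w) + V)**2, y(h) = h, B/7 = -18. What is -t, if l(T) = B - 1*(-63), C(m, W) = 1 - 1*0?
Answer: 39563/13148 ≈ 3.0091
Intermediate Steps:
B = -126 (B = 7*(-18) = -126)
C(m, W) = 1 (C(m, W) = 1 + 0 = 1)
G(V, w) = (1 + V)**2
l(T) = -63 (l(T) = -126 - 1*(-63) = -126 + 63 = -63)
t = -39563/13148 (t = (-63 - 39500)/((1 - 115)**2 + 152) = -39563/((-114)**2 + 152) = -39563/(12996 + 152) = -39563/13148 ≈ -3.0091)
-t = -1*(-39563/13148) = 39563/13148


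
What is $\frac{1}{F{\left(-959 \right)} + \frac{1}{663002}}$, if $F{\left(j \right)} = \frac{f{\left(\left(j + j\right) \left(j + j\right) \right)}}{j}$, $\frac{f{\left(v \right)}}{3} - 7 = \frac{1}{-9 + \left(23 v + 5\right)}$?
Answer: $- \frac{26898525331319432}{588978233064395} \approx -45.67$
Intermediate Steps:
$f{\left(v \right)} = 21 + \frac{3}{-4 + 23 v}$ ($f{\left(v \right)} = 21 + \frac{3}{-9 + \left(23 v + 5\right)} = 21 + \frac{3}{-9 + \left(5 + 23 v\right)} = 21 + \frac{3}{-4 + 23 v}$)
$F{\left(j \right)} = \frac{3 \left(-27 + 644 j^{2}\right)}{j \left(-4 + 92 j^{2}\right)}$ ($F{\left(j \right)} = \frac{3 \frac{1}{-4 + 23 \left(j + j\right) \left(j + j\right)} \left(-27 + 161 \left(j + j\right) \left(j + j\right)\right)}{j} = \frac{3 \frac{1}{-4 + 23 \cdot 2 j 2 j} \left(-27 + 161 \cdot 2 j 2 j\right)}{j} = \frac{3 \frac{1}{-4 + 23 \cdot 4 j^{2}} \left(-27 + 161 \cdot 4 j^{2}\right)}{j} = \frac{3 \frac{1}{-4 + 92 j^{2}} \left(-27 + 644 j^{2}\right)}{j} = \frac{3 \left(-27 + 644 j^{2}\right)}{j \left(-4 + 92 j^{2}\right)}$)
$\frac{1}{F{\left(-959 \right)} + \frac{1}{663002}} = \frac{1}{\frac{-81 + 1932 \left(-959\right)^{2}}{\left(-4\right) \left(-959\right) + 92 \left(-959\right)^{3}} + \frac{1}{663002}} = \frac{1}{\frac{-81 + 1932 \cdot 919681}{3836 + 92 \left(-881974079\right)} + \frac{1}{663002}} = \frac{1}{\frac{-81 + 1776823692}{3836 - 81141615268} + \frac{1}{663002}} = \frac{1}{\frac{1}{-81141611432} \cdot 1776823611 + \frac{1}{663002}} = \frac{1}{\left(- \frac{1}{81141611432}\right) 1776823611 + \frac{1}{663002}} = \frac{1}{- \frac{1776823611}{81141611432} + \frac{1}{663002}} = \frac{1}{- \frac{588978233064395}{26898525331319432}} = - \frac{26898525331319432}{588978233064395}$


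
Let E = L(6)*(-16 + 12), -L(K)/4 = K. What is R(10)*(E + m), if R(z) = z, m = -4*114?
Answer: -3600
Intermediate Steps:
m = -456
L(K) = -4*K
E = 96 (E = (-4*6)*(-16 + 12) = -24*(-4) = 96)
R(10)*(E + m) = 10*(96 - 456) = 10*(-360) = -3600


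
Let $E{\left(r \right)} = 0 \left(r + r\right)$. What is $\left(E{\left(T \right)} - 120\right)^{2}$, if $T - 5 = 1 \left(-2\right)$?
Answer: $14400$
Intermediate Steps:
$T = 3$ ($T = 5 + 1 \left(-2\right) = 5 - 2 = 3$)
$E{\left(r \right)} = 0$ ($E{\left(r \right)} = 0 \cdot 2 r = 0$)
$\left(E{\left(T \right)} - 120\right)^{2} = \left(0 - 120\right)^{2} = \left(-120\right)^{2} = 14400$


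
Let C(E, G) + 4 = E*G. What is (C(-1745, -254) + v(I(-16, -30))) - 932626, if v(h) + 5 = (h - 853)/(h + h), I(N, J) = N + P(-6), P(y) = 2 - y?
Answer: -7829619/16 ≈ -4.8935e+5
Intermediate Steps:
I(N, J) = 8 + N (I(N, J) = N + (2 - 1*(-6)) = N + (2 + 6) = N + 8 = 8 + N)
v(h) = -5 + (-853 + h)/(2*h) (v(h) = -5 + (h - 853)/(h + h) = -5 + (-853 + h)/((2*h)) = -5 + (-853 + h)*(1/(2*h)) = -5 + (-853 + h)/(2*h))
C(E, G) = -4 + E*G
(C(-1745, -254) + v(I(-16, -30))) - 932626 = ((-4 - 1745*(-254)) + (-853 - 9*(8 - 16))/(2*(8 - 16))) - 932626 = ((-4 + 443230) + (½)*(-853 - 9*(-8))/(-8)) - 932626 = (443226 + (½)*(-⅛)*(-853 + 72)) - 932626 = (443226 + (½)*(-⅛)*(-781)) - 932626 = (443226 + 781/16) - 932626 = 7092397/16 - 932626 = -7829619/16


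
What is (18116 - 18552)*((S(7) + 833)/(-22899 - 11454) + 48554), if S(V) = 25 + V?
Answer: -727236967892/34353 ≈ -2.1170e+7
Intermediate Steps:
(18116 - 18552)*((S(7) + 833)/(-22899 - 11454) + 48554) = (18116 - 18552)*(((25 + 7) + 833)/(-22899 - 11454) + 48554) = -436*((32 + 833)/(-34353) + 48554) = -436*(865*(-1/34353) + 48554) = -436*(-865/34353 + 48554) = -436*1667974697/34353 = -727236967892/34353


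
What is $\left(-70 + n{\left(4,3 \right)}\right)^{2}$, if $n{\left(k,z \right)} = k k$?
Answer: $2916$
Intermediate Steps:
$n{\left(k,z \right)} = k^{2}$
$\left(-70 + n{\left(4,3 \right)}\right)^{2} = \left(-70 + 4^{2}\right)^{2} = \left(-70 + 16\right)^{2} = \left(-54\right)^{2} = 2916$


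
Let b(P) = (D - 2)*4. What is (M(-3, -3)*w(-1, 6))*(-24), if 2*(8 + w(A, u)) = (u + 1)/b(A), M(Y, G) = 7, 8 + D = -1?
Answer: 14931/11 ≈ 1357.4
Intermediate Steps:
D = -9 (D = -8 - 1 = -9)
b(P) = -44 (b(P) = (-9 - 2)*4 = -11*4 = -44)
w(A, u) = -705/88 - u/88 (w(A, u) = -8 + ((u + 1)/(-44))/2 = -8 + ((1 + u)*(-1/44))/2 = -8 + (-1/44 - u/44)/2 = -8 + (-1/88 - u/88) = -705/88 - u/88)
(M(-3, -3)*w(-1, 6))*(-24) = (7*(-705/88 - 1/88*6))*(-24) = (7*(-705/88 - 3/44))*(-24) = (7*(-711/88))*(-24) = -4977/88*(-24) = 14931/11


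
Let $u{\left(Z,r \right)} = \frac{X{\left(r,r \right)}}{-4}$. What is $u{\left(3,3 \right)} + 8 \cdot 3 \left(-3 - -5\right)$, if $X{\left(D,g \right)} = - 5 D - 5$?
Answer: $53$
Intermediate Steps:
$X{\left(D,g \right)} = -5 - 5 D$
$u{\left(Z,r \right)} = \frac{5}{4} + \frac{5 r}{4}$ ($u{\left(Z,r \right)} = \frac{-5 - 5 r}{-4} = \left(-5 - 5 r\right) \left(- \frac{1}{4}\right) = \frac{5}{4} + \frac{5 r}{4}$)
$u{\left(3,3 \right)} + 8 \cdot 3 \left(-3 - -5\right) = \left(\frac{5}{4} + \frac{5}{4} \cdot 3\right) + 8 \cdot 3 \left(-3 - -5\right) = \left(\frac{5}{4} + \frac{15}{4}\right) + 8 \cdot 3 \left(-3 + 5\right) = 5 + 8 \cdot 3 \cdot 2 = 5 + 8 \cdot 6 = 5 + 48 = 53$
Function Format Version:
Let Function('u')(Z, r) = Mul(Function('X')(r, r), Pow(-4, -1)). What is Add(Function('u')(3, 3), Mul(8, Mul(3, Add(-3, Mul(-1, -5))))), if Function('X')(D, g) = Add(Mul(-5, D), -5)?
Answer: 53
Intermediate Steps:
Function('X')(D, g) = Add(-5, Mul(-5, D))
Function('u')(Z, r) = Add(Rational(5, 4), Mul(Rational(5, 4), r)) (Function('u')(Z, r) = Mul(Add(-5, Mul(-5, r)), Pow(-4, -1)) = Mul(Add(-5, Mul(-5, r)), Rational(-1, 4)) = Add(Rational(5, 4), Mul(Rational(5, 4), r)))
Add(Function('u')(3, 3), Mul(8, Mul(3, Add(-3, Mul(-1, -5))))) = Add(Add(Rational(5, 4), Mul(Rational(5, 4), 3)), Mul(8, Mul(3, Add(-3, Mul(-1, -5))))) = Add(Add(Rational(5, 4), Rational(15, 4)), Mul(8, Mul(3, Add(-3, 5)))) = Add(5, Mul(8, Mul(3, 2))) = Add(5, Mul(8, 6)) = Add(5, 48) = 53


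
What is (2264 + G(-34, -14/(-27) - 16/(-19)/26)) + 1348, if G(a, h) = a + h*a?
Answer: 23736766/6669 ≈ 3559.3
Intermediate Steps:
G(a, h) = a + a*h
(2264 + G(-34, -14/(-27) - 16/(-19)/26)) + 1348 = (2264 - 34*(1 + (-14/(-27) - 16/(-19)/26))) + 1348 = (2264 - 34*(1 + (-14*(-1/27) - 16*(-1/19)*(1/26)))) + 1348 = (2264 - 34*(1 + (14/27 + (16/19)*(1/26)))) + 1348 = (2264 - 34*(1 + (14/27 + 8/247))) + 1348 = (2264 - 34*(1 + 3674/6669)) + 1348 = (2264 - 34*10343/6669) + 1348 = (2264 - 351662/6669) + 1348 = 14746954/6669 + 1348 = 23736766/6669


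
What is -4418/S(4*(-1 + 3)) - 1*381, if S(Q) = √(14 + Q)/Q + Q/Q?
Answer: -149377/21 + 17672*√22/21 ≈ -3166.1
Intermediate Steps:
S(Q) = 1 + √(14 + Q)/Q (S(Q) = √(14 + Q)/Q + 1 = 1 + √(14 + Q)/Q)
-4418/S(4*(-1 + 3)) - 1*381 = -4418*4*(-1 + 3)/(4*(-1 + 3) + √(14 + 4*(-1 + 3))) - 1*381 = -4418*8/(4*2 + √(14 + 4*2)) - 381 = -4418*8/(8 + √(14 + 8)) - 381 = -4418*8/(8 + √22) - 381 = -4418/(1 + √22/8) - 381 = -381 - 4418/(1 + √22/8)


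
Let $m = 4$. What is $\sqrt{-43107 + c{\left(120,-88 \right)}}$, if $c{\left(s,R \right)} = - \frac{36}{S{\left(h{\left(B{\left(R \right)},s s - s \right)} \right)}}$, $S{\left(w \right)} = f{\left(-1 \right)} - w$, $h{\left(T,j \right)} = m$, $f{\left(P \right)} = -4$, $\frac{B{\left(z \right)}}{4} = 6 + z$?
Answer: $\frac{i \sqrt{172410}}{2} \approx 207.61 i$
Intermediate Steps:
$B{\left(z \right)} = 24 + 4 z$ ($B{\left(z \right)} = 4 \left(6 + z\right) = 24 + 4 z$)
$h{\left(T,j \right)} = 4$
$S{\left(w \right)} = -4 - w$
$c{\left(s,R \right)} = \frac{9}{2}$ ($c{\left(s,R \right)} = - \frac{36}{-4 - 4} = - \frac{36}{-8} = \left(-36\right) \left(- \frac{1}{8}\right) = \frac{9}{2}$)
$\sqrt{-43107 + c{\left(120,-88 \right)}} = \sqrt{-43107 + \frac{9}{2}} = \sqrt{- \frac{86205}{2}} = \frac{i \sqrt{172410}}{2}$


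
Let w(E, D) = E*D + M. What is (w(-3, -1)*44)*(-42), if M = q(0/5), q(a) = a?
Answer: -5544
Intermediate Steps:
M = 0 (M = 0/5 = 0*(⅕) = 0)
w(E, D) = D*E (w(E, D) = E*D + 0 = D*E + 0 = D*E)
(w(-3, -1)*44)*(-42) = (-1*(-3)*44)*(-42) = (3*44)*(-42) = 132*(-42) = -5544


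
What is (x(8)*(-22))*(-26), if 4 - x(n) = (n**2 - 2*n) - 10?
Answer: -19448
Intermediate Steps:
x(n) = 14 - n**2 + 2*n (x(n) = 4 - ((n**2 - 2*n) - 10) = 4 - (-10 + n**2 - 2*n) = 4 + (10 - n**2 + 2*n) = 14 - n**2 + 2*n)
(x(8)*(-22))*(-26) = ((14 - 1*8**2 + 2*8)*(-22))*(-26) = ((14 - 1*64 + 16)*(-22))*(-26) = ((14 - 64 + 16)*(-22))*(-26) = -34*(-22)*(-26) = 748*(-26) = -19448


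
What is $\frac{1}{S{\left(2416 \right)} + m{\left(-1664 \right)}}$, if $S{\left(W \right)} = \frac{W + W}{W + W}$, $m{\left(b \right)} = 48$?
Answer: $\frac{1}{49} \approx 0.020408$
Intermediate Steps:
$S{\left(W \right)} = 1$ ($S{\left(W \right)} = \frac{2 W}{2 W} = 2 W \frac{1}{2 W} = 1$)
$\frac{1}{S{\left(2416 \right)} + m{\left(-1664 \right)}} = \frac{1}{1 + 48} = \frac{1}{49}$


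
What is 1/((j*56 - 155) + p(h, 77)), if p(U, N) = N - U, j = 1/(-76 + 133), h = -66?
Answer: -57/628 ≈ -0.090764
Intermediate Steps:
j = 1/57 ≈ 0.017544
1/((j*56 - 155) + p(h, 77)) = 1/(((1/57)*56 - 155) + (77 - 1*(-66))) = 1/((56/57 - 155) + (77 + 66)) = 1/(-8779/57 + 143) = 1/(-628/57) = -57/628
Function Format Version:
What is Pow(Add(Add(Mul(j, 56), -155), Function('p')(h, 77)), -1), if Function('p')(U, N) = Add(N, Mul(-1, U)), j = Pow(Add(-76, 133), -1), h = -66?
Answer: Rational(-57, 628) ≈ -0.090764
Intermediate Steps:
j = Rational(1, 57) (j = Pow(57, -1) = Rational(1, 57) ≈ 0.017544)
Pow(Add(Add(Mul(j, 56), -155), Function('p')(h, 77)), -1) = Pow(Add(Add(Mul(Rational(1, 57), 56), -155), Add(77, Mul(-1, -66))), -1) = Pow(Add(Add(Rational(56, 57), -155), Add(77, 66)), -1) = Pow(Add(Rational(-8779, 57), 143), -1) = Pow(Rational(-628, 57), -1) = Rational(-57, 628)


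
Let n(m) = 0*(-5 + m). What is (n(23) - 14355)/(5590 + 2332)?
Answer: -14355/7922 ≈ -1.8120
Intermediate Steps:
n(m) = 0
(n(23) - 14355)/(5590 + 2332) = (0 - 14355)/(5590 + 2332) = -14355/7922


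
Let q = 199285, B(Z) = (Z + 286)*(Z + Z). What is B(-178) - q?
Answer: -237733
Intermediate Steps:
B(Z) = 2*Z*(286 + Z) (B(Z) = (286 + Z)*(2*Z) = 2*Z*(286 + Z))
B(-178) - q = 2*(-178)*(286 - 178) - 1*199285 = 2*(-178)*108 - 199285 = -38448 - 199285 = -237733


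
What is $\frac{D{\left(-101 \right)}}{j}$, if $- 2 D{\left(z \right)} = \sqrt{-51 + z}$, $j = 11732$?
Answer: $- \frac{i \sqrt{38}}{11732} \approx - 0.00052544 i$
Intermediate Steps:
$D{\left(z \right)} = - \frac{\sqrt{-51 + z}}{2}$
$\frac{D{\left(-101 \right)}}{j} = \frac{\left(- \frac{1}{2}\right) \sqrt{-51 - 101}}{11732} = - \frac{\sqrt{-152}}{2} \cdot \frac{1}{11732} = - \frac{2 i \sqrt{38}}{2} \cdot \frac{1}{11732} = - i \sqrt{38} \cdot \frac{1}{11732} = - \frac{i \sqrt{38}}{11732}$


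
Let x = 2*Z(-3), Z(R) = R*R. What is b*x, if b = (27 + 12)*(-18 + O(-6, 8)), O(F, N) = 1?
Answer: -11934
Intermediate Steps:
Z(R) = R²
x = 18 (x = 2*(-3)² = 2*9 = 18)
b = -663 (b = (27 + 12)*(-18 + 1) = 39*(-17) = -663)
b*x = -663*18 = -11934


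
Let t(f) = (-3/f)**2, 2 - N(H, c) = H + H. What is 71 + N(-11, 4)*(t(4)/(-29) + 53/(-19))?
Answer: 3953/1102 ≈ 3.5871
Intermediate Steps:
N(H, c) = 2 - 2*H (N(H, c) = 2 - (H + H) = 2 - 2*H)
t(f) = 9/f**2
71 + N(-11, 4)*(t(4)/(-29) + 53/(-19)) = 71 + (2 - 2*(-11))*((9/4**2)/(-29) + 53/(-19)) = 71 + (2 + 22)*((9*(1/16))*(-1/29) + 53*(-1/19)) = 71 + 24*((9/16)*(-1/29) - 53/19) = 71 + 24*(-9/464 - 53/19) = 71 + 24*(-24763/8816) = 71 - 74289/1102 = 3953/1102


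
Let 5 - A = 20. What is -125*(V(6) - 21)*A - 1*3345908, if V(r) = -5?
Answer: -3394658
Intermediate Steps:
A = -15 (A = 5 - 1*20 = 5 - 20 = -15)
-125*(V(6) - 21)*A - 1*3345908 = -125*(-5 - 21)*(-15) - 1*3345908 = -(-3250)*(-15) - 3345908 = -125*390 - 3345908 = -48750 - 3345908 = -3394658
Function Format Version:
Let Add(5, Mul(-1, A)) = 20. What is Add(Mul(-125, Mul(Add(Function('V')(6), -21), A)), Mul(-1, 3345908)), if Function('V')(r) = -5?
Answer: -3394658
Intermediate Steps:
A = -15 (A = Add(5, Mul(-1, 20)) = Add(5, -20) = -15)
Add(Mul(-125, Mul(Add(Function('V')(6), -21), A)), Mul(-1, 3345908)) = Add(Mul(-125, Mul(Add(-5, -21), -15)), Mul(-1, 3345908)) = Add(Mul(-125, Mul(-26, -15)), -3345908) = Add(Mul(-125, 390), -3345908) = Add(-48750, -3345908) = -3394658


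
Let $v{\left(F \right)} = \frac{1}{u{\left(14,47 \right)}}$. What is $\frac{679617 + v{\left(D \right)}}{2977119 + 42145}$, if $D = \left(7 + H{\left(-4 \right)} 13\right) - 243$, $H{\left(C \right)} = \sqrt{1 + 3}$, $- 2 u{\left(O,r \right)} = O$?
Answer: $\frac{2378659}{10567424} \approx 0.22509$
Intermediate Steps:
$u{\left(O,r \right)} = - \frac{O}{2}$
$H{\left(C \right)} = 2$ ($H{\left(C \right)} = \sqrt{4} = 2$)
$D = -210$ ($D = \left(7 + 2 \cdot 13\right) - 243 = \left(7 + 26\right) - 243 = 33 - 243 = -210$)
$v{\left(F \right)} = - \frac{1}{7}$ ($v{\left(F \right)} = \frac{1}{\left(- \frac{1}{2}\right) 14} = \frac{1}{-7} = - \frac{1}{7}$)
$\frac{679617 + v{\left(D \right)}}{2977119 + 42145} = \frac{679617 - \frac{1}{7}}{2977119 + 42145} = \frac{4757318}{7 \cdot 3019264} = \frac{4757318}{7} \cdot \frac{1}{3019264} = \frac{2378659}{10567424}$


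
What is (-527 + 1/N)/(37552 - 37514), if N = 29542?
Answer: -15568633/1122596 ≈ -13.868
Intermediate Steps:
(-527 + 1/N)/(37552 - 37514) = (-527 + 1/29542)/(37552 - 37514) = (-527 + 1/29542)/38 = -15568633/29542*1/38 = -15568633/1122596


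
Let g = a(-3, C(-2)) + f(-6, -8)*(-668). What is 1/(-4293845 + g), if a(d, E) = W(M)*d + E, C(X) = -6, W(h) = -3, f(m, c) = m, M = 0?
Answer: -1/4289834 ≈ -2.3311e-7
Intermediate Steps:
a(d, E) = E - 3*d (a(d, E) = -3*d + E = E - 3*d)
g = 4011 (g = (-6 - 3*(-3)) - 6*(-668) = (-6 + 9) + 4008 = 3 + 4008 = 4011)
1/(-4293845 + g) = 1/(-4293845 + 4011) = 1/(-4289834) = -1/4289834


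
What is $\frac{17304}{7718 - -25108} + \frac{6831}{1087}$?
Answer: $\frac{40507309}{5946977} \approx 6.8114$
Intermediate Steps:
$\frac{17304}{7718 - -25108} + \frac{6831}{1087} = \frac{17304}{7718 + 25108} + 6831 \cdot \frac{1}{1087} = \frac{17304}{32826} + \frac{6831}{1087} = 17304 \cdot \frac{1}{32826} + \frac{6831}{1087} = \frac{2884}{5471} + \frac{6831}{1087} = \frac{40507309}{5946977}$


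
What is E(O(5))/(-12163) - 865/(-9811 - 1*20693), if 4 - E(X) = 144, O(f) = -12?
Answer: 14791555/371020152 ≈ 0.039867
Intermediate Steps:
E(X) = -140 (E(X) = 4 - 1*144 = 4 - 144 = -140)
E(O(5))/(-12163) - 865/(-9811 - 1*20693) = -140/(-12163) - 865/(-9811 - 1*20693) = -140*(-1/12163) - 865/(-9811 - 20693) = 140/12163 - 865/(-30504) = 140/12163 - 865*(-1/30504) = 140/12163 + 865/30504 = 14791555/371020152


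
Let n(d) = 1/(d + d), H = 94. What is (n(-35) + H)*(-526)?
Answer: -1730277/35 ≈ -49437.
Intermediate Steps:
n(d) = 1/(2*d)
(n(-35) + H)*(-526) = ((1/2)/(-35) + 94)*(-526) = ((1/2)*(-1/35) + 94)*(-526) = (-1/70 + 94)*(-526) = (6579/70)*(-526) = -1730277/35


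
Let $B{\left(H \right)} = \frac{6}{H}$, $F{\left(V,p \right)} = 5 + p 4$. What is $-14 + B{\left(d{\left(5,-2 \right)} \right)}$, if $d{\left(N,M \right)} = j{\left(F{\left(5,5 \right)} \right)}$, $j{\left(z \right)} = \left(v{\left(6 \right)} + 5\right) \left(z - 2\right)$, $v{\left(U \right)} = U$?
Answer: $- \frac{3536}{253} \approx -13.976$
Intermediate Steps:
$F{\left(V,p \right)} = 5 + 4 p$
$j{\left(z \right)} = -22 + 11 z$ ($j{\left(z \right)} = \left(6 + 5\right) \left(z - 2\right) = 11 \left(-2 + z\right) = -22 + 11 z$)
$d{\left(N,M \right)} = 253$ ($d{\left(N,M \right)} = -22 + 11 \left(5 + 4 \cdot 5\right) = -22 + 11 \left(5 + 20\right) = -22 + 11 \cdot 25 = -22 + 275 = 253$)
$-14 + B{\left(d{\left(5,-2 \right)} \right)} = -14 + \frac{6}{253} = - \frac{3536}{253}$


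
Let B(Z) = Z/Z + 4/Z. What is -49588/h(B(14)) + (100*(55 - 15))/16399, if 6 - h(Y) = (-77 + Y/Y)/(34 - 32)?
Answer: -18477673/16399 ≈ -1126.8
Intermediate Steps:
B(Z) = 1 + 4/Z
h(Y) = 44 (h(Y) = 6 - (-77 + Y/Y)/(34 - 32) = 6 - (-77 + 1)/2 = 6 - (-76)/2 = 6 - 1*(-38) = 6 + 38 = 44)
-49588/h(B(14)) + (100*(55 - 15))/16399 = -49588/44 + (100*(55 - 15))/16399 = -49588*1/44 + (100*40)*(1/16399) = -1127 + 4000*(1/16399) = -1127 + 4000/16399 = -18477673/16399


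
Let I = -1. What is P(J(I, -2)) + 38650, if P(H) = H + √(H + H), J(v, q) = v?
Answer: 38649 + I*√2 ≈ 38649.0 + 1.4142*I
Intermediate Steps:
P(H) = H + √2*√H (P(H) = H + √(2*H) = H + √2*√H)
P(J(I, -2)) + 38650 = (-1 + √2*√(-1)) + 38650 = (-1 + √2*I) + 38650 = (-1 + I*√2) + 38650 = 38649 + I*√2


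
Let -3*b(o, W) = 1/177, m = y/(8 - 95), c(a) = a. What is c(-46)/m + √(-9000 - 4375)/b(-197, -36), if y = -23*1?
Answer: -174 - 2655*I*√535 ≈ -174.0 - 61410.0*I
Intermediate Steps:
y = -23
m = 23/87 (m = -23/(8 - 95) = -23/(-87) = -1/87*(-23) = 23/87 ≈ 0.26437)
b(o, W) = -1/531 (b(o, W) = -⅓/177 = -⅓*1/177 = -1/531)
c(-46)/m + √(-9000 - 4375)/b(-197, -36) = -46/23/87 + √(-9000 - 4375)/(-1/531) = -46*87/23 + √(-13375)*(-531) = -174 + (5*I*√535)*(-531) = -174 - 2655*I*√535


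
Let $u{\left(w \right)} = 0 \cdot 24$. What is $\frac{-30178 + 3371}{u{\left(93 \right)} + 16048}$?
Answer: $- \frac{26807}{16048} \approx -1.6704$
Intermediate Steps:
$u{\left(w \right)} = 0$
$\frac{-30178 + 3371}{u{\left(93 \right)} + 16048} = \frac{-30178 + 3371}{0 + 16048} = - \frac{26807}{16048}$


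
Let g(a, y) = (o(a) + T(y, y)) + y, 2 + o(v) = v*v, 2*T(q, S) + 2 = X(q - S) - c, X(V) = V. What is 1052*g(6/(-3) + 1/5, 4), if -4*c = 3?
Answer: 242749/50 ≈ 4855.0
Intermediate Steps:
c = -¾ (c = -¼*3 = -¾ ≈ -0.75000)
T(q, S) = -5/8 + q/2 - S/2 (T(q, S) = -1 + ((q - S) - 1*(-¾))/2 = -1 + ((q - S) + ¾)/2 = -1 + (¾ + q - S)/2 = -1 + (3/8 + q/2 - S/2) = -5/8 + q/2 - S/2)
o(v) = -2 + v² (o(v) = -2 + v*v = -2 + v²)
g(a, y) = -21/8 + y + a² (g(a, y) = ((-2 + a²) + (-5/8 + y/2 - y/2)) + y = ((-2 + a²) - 5/8) + y = (-21/8 + a²) + y = -21/8 + y + a²)
1052*g(6/(-3) + 1/5, 4) = 1052*(-21/8 + 4 + (6/(-3) + 1/5)²) = 1052*(-21/8 + 4 + (6*(-⅓) + 1*(⅕))²) = 1052*(-21/8 + 4 + (-2 + ⅕)²) = 1052*(-21/8 + 4 + (-9/5)²) = 1052*(-21/8 + 4 + 81/25) = 1052*(923/200) = 242749/50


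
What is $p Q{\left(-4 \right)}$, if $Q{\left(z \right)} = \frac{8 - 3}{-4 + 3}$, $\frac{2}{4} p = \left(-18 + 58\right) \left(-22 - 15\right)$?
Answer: $14800$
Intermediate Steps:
$p = -2960$ ($p = 2 \left(-18 + 58\right) \left(-22 - 15\right) = 2 \cdot 40 \left(-37\right) = 2 \left(-1480\right) = -2960$)
$Q{\left(z \right)} = -5$ ($Q{\left(z \right)} = \frac{5}{-1} = 5 \left(-1\right) = -5$)
$p Q{\left(-4 \right)} = \left(-2960\right) \left(-5\right) = 14800$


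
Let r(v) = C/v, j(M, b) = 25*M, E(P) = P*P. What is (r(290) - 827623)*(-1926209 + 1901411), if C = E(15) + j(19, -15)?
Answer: 595176723606/29 ≈ 2.0523e+10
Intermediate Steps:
E(P) = P**2
C = 700 (C = 15**2 + 25*19 = 225 + 475 = 700)
r(v) = 700/v
(r(290) - 827623)*(-1926209 + 1901411) = (700/290 - 827623)*(-1926209 + 1901411) = (700*(1/290) - 827623)*(-24798) = (70/29 - 827623)*(-24798) = -24000997/29*(-24798) = 595176723606/29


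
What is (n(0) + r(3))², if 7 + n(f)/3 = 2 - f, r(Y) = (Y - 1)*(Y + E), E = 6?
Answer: 9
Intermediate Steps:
r(Y) = (-1 + Y)*(6 + Y) (r(Y) = (Y - 1)*(Y + 6) = (-1 + Y)*(6 + Y))
n(f) = -15 - 3*f (n(f) = -21 + 3*(2 - f) = -21 + (6 - 3*f) = -15 - 3*f)
(n(0) + r(3))² = ((-15 - 3*0) + (-6 + 3² + 5*3))² = ((-15 + 0) + (-6 + 9 + 15))² = (-15 + 18)² = 3² = 9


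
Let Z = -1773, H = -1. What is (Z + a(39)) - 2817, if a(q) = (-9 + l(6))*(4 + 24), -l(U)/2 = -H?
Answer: -4898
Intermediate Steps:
l(U) = -2 (l(U) = -(-2)*(-1) = -2*1 = -2)
a(q) = -308 (a(q) = (-9 - 2)*(4 + 24) = -11*28 = -308)
(Z + a(39)) - 2817 = (-1773 - 308) - 2817 = -2081 - 2817 = -4898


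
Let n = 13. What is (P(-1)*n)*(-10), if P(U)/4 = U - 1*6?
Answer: 3640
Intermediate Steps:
P(U) = -24 + 4*U (P(U) = 4*(U - 1*6) = 4*(U - 6) = 4*(-6 + U) = -24 + 4*U)
(P(-1)*n)*(-10) = ((-24 + 4*(-1))*13)*(-10) = ((-24 - 4)*13)*(-10) = -28*13*(-10) = -364*(-10) = 3640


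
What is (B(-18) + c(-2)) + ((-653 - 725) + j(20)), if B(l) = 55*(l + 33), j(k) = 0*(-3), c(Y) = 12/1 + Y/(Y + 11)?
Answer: -4871/9 ≈ -541.22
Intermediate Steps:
c(Y) = 12 + Y/(11 + Y) (c(Y) = 12*1 + Y/(11 + Y) = 12 + Y/(11 + Y))
j(k) = 0
B(l) = 1815 + 55*l (B(l) = 55*(33 + l) = 1815 + 55*l)
(B(-18) + c(-2)) + ((-653 - 725) + j(20)) = ((1815 + 55*(-18)) + (132 + 13*(-2))/(11 - 2)) + ((-653 - 725) + 0) = ((1815 - 990) + (132 - 26)/9) + (-1378 + 0) = (825 + (⅑)*106) - 1378 = (825 + 106/9) - 1378 = 7531/9 - 1378 = -4871/9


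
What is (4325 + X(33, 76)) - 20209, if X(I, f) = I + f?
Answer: -15775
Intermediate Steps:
(4325 + X(33, 76)) - 20209 = (4325 + (33 + 76)) - 20209 = (4325 + 109) - 20209 = 4434 - 20209 = -15775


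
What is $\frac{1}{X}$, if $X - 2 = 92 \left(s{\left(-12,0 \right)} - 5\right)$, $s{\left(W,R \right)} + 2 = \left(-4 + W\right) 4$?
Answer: $- \frac{1}{6530} \approx -0.00015314$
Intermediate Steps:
$s{\left(W,R \right)} = -18 + 4 W$ ($s{\left(W,R \right)} = -2 + \left(-4 + W\right) 4 = -2 + \left(-16 + 4 W\right) = -18 + 4 W$)
$X = -6530$ ($X = 2 + 92 \left(\left(-18 + 4 \left(-12\right)\right) - 5\right) = 2 + 92 \left(\left(-18 - 48\right) - 5\right) = 2 + 92 \left(-66 - 5\right) = 2 + 92 \left(-71\right) = 2 - 6532 = -6530$)
$\frac{1}{X} = \frac{1}{-6530} = - \frac{1}{6530}$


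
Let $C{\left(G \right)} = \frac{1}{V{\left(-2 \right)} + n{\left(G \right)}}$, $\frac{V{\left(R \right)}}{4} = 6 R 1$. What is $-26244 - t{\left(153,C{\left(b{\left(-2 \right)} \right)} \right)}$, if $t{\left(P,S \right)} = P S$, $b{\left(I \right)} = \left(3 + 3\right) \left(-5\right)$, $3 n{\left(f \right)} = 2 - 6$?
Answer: $- \frac{3883653}{148} \approx -26241.0$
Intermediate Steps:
$V{\left(R \right)} = 24 R$ ($V{\left(R \right)} = 4 \cdot 6 R 1 = 4 \cdot 6 R = 24 R$)
$n{\left(f \right)} = - \frac{4}{3}$ ($n{\left(f \right)} = \frac{2 - 6}{3} = \frac{1}{3} \left(-4\right) = - \frac{4}{3}$)
$b{\left(I \right)} = -30$ ($b{\left(I \right)} = 6 \left(-5\right) = -30$)
$C{\left(G \right)} = - \frac{3}{148}$ ($C{\left(G \right)} = \frac{1}{24 \left(-2\right) - \frac{4}{3}} = \frac{1}{-48 - \frac{4}{3}} = \frac{1}{- \frac{148}{3}} = - \frac{3}{148}$)
$-26244 - t{\left(153,C{\left(b{\left(-2 \right)} \right)} \right)} = -26244 - 153 \left(- \frac{3}{148}\right) = -26244 - - \frac{459}{148} = -26244 + \frac{459}{148} = - \frac{3883653}{148}$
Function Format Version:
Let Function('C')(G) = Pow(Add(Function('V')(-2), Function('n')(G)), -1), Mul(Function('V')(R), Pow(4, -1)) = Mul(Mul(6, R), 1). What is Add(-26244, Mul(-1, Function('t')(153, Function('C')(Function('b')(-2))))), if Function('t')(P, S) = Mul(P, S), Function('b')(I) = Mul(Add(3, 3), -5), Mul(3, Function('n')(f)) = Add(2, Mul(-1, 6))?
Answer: Rational(-3883653, 148) ≈ -26241.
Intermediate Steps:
Function('V')(R) = Mul(24, R) (Function('V')(R) = Mul(4, Mul(Mul(6, R), 1)) = Mul(4, Mul(6, R)) = Mul(24, R))
Function('n')(f) = Rational(-4, 3) (Function('n')(f) = Mul(Rational(1, 3), Add(2, Mul(-1, 6))) = Mul(Rational(1, 3), Add(2, -6)) = Mul(Rational(1, 3), -4) = Rational(-4, 3))
Function('b')(I) = -30 (Function('b')(I) = Mul(6, -5) = -30)
Function('C')(G) = Rational(-3, 148) (Function('C')(G) = Pow(Add(Mul(24, -2), Rational(-4, 3)), -1) = Pow(Add(-48, Rational(-4, 3)), -1) = Pow(Rational(-148, 3), -1) = Rational(-3, 148))
Add(-26244, Mul(-1, Function('t')(153, Function('C')(Function('b')(-2))))) = Add(-26244, Mul(-1, Mul(153, Rational(-3, 148)))) = Add(-26244, Mul(-1, Rational(-459, 148))) = Add(-26244, Rational(459, 148)) = Rational(-3883653, 148)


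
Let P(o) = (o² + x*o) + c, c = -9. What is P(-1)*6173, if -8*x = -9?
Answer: -450629/8 ≈ -56329.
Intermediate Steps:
x = 9/8 (x = -⅛*(-9) = 9/8 ≈ 1.1250)
P(o) = -9 + o² + 9*o/8 (P(o) = (o² + 9*o/8) - 9 = -9 + o² + 9*o/8)
P(-1)*6173 = (-9 + (-1)² + (9/8)*(-1))*6173 = (-9 + 1 - 9/8)*6173 = -73/8*6173 = -450629/8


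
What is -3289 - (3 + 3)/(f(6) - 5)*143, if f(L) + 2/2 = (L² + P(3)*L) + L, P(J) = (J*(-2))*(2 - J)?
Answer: -39611/12 ≈ -3300.9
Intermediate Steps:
P(J) = -2*J*(2 - J) (P(J) = (-2*J)*(2 - J) = -2*J*(2 - J))
f(L) = -1 + L² + 7*L (f(L) = -1 + ((L² + (2*3*(-2 + 3))*L) + L) = -1 + ((L² + (2*3*1)*L) + L) = -1 + ((L² + 6*L) + L) = -1 + (L² + 7*L) = -1 + L² + 7*L)
-3289 - (3 + 3)/(f(6) - 5)*143 = -3289 - (3 + 3)/((-1 + 6² + 7*6) - 5)*143 = -3289 - 6/((-1 + 36 + 42) - 5)*143 = -3289 - 6/(77 - 5)*143 = -3289 - 6/72*143 = -3289 - 6*(1/72)*143 = -3289 - 143/12 = -39611/12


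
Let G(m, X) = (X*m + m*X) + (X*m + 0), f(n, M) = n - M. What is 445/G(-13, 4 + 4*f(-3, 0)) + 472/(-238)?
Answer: -20677/37128 ≈ -0.55691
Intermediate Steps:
G(m, X) = 3*X*m (G(m, X) = (X*m + X*m) + X*m = 2*X*m + X*m = 3*X*m)
445/G(-13, 4 + 4*f(-3, 0)) + 472/(-238) = 445/((3*(4 + 4*(-3 - 1*0))*(-13))) + 472/(-238) = 445/((3*(4 + 4*(-3 + 0))*(-13))) + 472*(-1/238) = 445/((3*(4 + 4*(-3))*(-13))) - 236/119 = 445/((3*(4 - 12)*(-13))) - 236/119 = 445/((3*(-8)*(-13))) - 236/119 = 445/312 - 236/119 = -20677/37128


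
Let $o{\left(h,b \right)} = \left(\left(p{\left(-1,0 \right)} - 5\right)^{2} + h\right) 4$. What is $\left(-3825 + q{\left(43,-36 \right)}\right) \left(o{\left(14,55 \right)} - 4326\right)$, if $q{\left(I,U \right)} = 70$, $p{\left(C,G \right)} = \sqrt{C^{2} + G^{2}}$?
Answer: $15793530$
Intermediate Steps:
$o{\left(h,b \right)} = 64 + 4 h$ ($o{\left(h,b \right)} = \left(\left(\sqrt{\left(-1\right)^{2} + 0^{2}} - 5\right)^{2} + h\right) 4 = \left(\left(\sqrt{1 + 0} - 5\right)^{2} + h\right) 4 = \left(\left(\sqrt{1} - 5\right)^{2} + h\right) 4 = \left(\left(1 - 5\right)^{2} + h\right) 4 = \left(\left(-4\right)^{2} + h\right) 4 = \left(16 + h\right) 4 = 64 + 4 h$)
$\left(-3825 + q{\left(43,-36 \right)}\right) \left(o{\left(14,55 \right)} - 4326\right) = \left(-3825 + 70\right) \left(\left(64 + 4 \cdot 14\right) - 4326\right) = - 3755 \left(\left(64 + 56\right) - 4326\right) = - 3755 \left(120 - 4326\right) = \left(-3755\right) \left(-4206\right) = 15793530$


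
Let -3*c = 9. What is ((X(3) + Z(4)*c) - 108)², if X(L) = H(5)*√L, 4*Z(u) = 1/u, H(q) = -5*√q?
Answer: 3092361/256 + 8655*√15/8 ≈ 16270.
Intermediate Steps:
c = -3 (c = -⅓*9 = -3)
Z(u) = 1/(4*u) (Z(u) = (1/u)/4 = 1/(4*u))
X(L) = -5*√5*√L (X(L) = (-5*√5)*√L = -5*√5*√L)
((X(3) + Z(4)*c) - 108)² = ((-5*√5*√3 + ((¼)/4)*(-3)) - 108)² = ((-5*√15 + ((¼)*(¼))*(-3)) - 108)² = ((-5*√15 + (1/16)*(-3)) - 108)² = ((-5*√15 - 3/16) - 108)² = ((-3/16 - 5*√15) - 108)² = (-1731/16 - 5*√15)²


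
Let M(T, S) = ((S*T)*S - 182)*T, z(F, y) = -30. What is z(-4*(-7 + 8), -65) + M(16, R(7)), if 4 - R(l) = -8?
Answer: 33922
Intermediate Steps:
R(l) = 12 (R(l) = 4 - 1*(-8) = 4 + 8 = 12)
M(T, S) = T*(-182 + T*S**2) (M(T, S) = (T*S**2 - 182)*T = (-182 + T*S**2)*T = T*(-182 + T*S**2))
z(-4*(-7 + 8), -65) + M(16, R(7)) = -30 + 16*(-182 + 16*12**2) = -30 + 16*(-182 + 16*144) = -30 + 16*(-182 + 2304) = -30 + 16*2122 = -30 + 33952 = 33922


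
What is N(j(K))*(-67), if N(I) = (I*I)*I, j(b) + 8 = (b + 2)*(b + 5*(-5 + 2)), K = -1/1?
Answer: 926208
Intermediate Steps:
K = -1 (K = -1*1 = -1)
j(b) = -8 + (-15 + b)*(2 + b) (j(b) = -8 + (b + 2)*(b + 5*(-5 + 2)) = -8 + (2 + b)*(b + 5*(-3)) = -8 + (2 + b)*(b - 15) = -8 + (2 + b)*(-15 + b) = -8 + (-15 + b)*(2 + b))
N(I) = I³ (N(I) = I²*I = I³)
N(j(K))*(-67) = (-38 + (-1)² - 13*(-1))³*(-67) = (-38 + 1 + 13)³*(-67) = (-24)³*(-67) = -13824*(-67) = 926208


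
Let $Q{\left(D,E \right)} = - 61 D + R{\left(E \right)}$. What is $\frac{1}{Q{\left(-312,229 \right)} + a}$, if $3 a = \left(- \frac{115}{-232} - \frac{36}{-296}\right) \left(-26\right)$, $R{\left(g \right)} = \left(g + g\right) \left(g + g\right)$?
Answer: $\frac{12876}{2945908409} \approx 4.3708 \cdot 10^{-6}$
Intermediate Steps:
$R{\left(g \right)} = 4 g^{2}$ ($R{\left(g \right)} = 2 g 2 g = 4 g^{2}$)
$a = - \frac{68887}{12876}$ ($a = \frac{\left(- \frac{115}{-232} - \frac{36}{-296}\right) \left(-26\right)}{3} = \frac{\left(\left(-115\right) \left(- \frac{1}{232}\right) - - \frac{9}{74}\right) \left(-26\right)}{3} = \frac{\left(\frac{115}{232} + \frac{9}{74}\right) \left(-26\right)}{3} = \frac{\frac{5299}{8584} \left(-26\right)}{3} = \frac{1}{3} \left(- \frac{68887}{4292}\right) = - \frac{68887}{12876} \approx -5.35$)
$Q{\left(D,E \right)} = - 61 D + 4 E^{2}$
$\frac{1}{Q{\left(-312,229 \right)} + a} = \frac{1}{\left(\left(-61\right) \left(-312\right) + 4 \cdot 229^{2}\right) - \frac{68887}{12876}} = \frac{1}{\left(19032 + 4 \cdot 52441\right) - \frac{68887}{12876}} = \frac{1}{\left(19032 + 209764\right) - \frac{68887}{12876}} = \frac{1}{228796 - \frac{68887}{12876}} = \frac{1}{\frac{2945908409}{12876}} = \frac{12876}{2945908409}$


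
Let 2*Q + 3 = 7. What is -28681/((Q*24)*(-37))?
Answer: 28681/1776 ≈ 16.149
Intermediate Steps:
Q = 2 (Q = -3/2 + (½)*7 = -3/2 + 7/2 = 2)
-28681/((Q*24)*(-37)) = -28681/((2*24)*(-37)) = -28681/(48*(-37)) = -28681/(-1776) = -28681*(-1)/1776 = -1*(-28681/1776) = 28681/1776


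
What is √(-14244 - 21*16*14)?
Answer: 2*I*√4737 ≈ 137.65*I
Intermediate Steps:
√(-14244 - 21*16*14) = √(-14244 - 336*14) = √(-14244 - 4704) = √(-18948) = 2*I*√4737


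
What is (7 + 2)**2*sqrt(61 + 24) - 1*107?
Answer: -107 + 81*sqrt(85) ≈ 639.78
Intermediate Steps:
(7 + 2)**2*sqrt(61 + 24) - 1*107 = 9**2*sqrt(85) - 107 = 81*sqrt(85) - 107 = -107 + 81*sqrt(85)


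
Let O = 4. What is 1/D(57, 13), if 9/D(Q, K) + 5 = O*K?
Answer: 47/9 ≈ 5.2222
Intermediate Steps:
D(Q, K) = 9/(-5 + 4*K)
1/D(57, 13) = 1/(9/(-5 + 4*13)) = 1/(9/(-5 + 52)) = 1/(9/47) = 47/9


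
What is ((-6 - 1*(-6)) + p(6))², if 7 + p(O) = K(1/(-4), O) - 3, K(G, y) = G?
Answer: 1681/16 ≈ 105.06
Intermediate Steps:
p(O) = -41/4 (p(O) = -7 + (1/(-4) - 3) = -7 + (-¼ - 3) = -7 - 13/4 = -41/4)
((-6 - 1*(-6)) + p(6))² = ((-6 - 1*(-6)) - 41/4)² = ((-6 + 6) - 41/4)² = (0 - 41/4)² = (-41/4)² = 1681/16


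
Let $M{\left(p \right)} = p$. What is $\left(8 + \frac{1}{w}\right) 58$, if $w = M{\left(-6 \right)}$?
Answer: $\frac{1363}{3} \approx 454.33$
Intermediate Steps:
$w = -6$
$\left(8 + \frac{1}{w}\right) 58 = \left(8 + \frac{1}{-6}\right) 58 = \left(8 - \frac{1}{6}\right) 58 = \frac{47}{6} \cdot 58 = \frac{1363}{3}$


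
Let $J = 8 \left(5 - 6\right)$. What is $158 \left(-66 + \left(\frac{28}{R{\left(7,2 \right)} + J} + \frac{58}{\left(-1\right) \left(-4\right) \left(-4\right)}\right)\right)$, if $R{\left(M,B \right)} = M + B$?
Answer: $- \frac{26307}{4} \approx -6576.8$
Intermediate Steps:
$R{\left(M,B \right)} = B + M$
$J = -8$ ($J = 8 \left(5 - 6\right) = 8 \left(-1\right) = -8$)
$158 \left(-66 + \left(\frac{28}{R{\left(7,2 \right)} + J} + \frac{58}{\left(-1\right) \left(-4\right) \left(-4\right)}\right)\right) = 158 \left(-66 + \left(\frac{28}{\left(2 + 7\right) - 8} + \frac{58}{\left(-1\right) \left(-4\right) \left(-4\right)}\right)\right) = 158 \left(-66 + \left(\frac{28}{9 - 8} + \frac{58}{4 \left(-4\right)}\right)\right) = 158 \left(-66 + \left(\frac{28}{1} + \frac{58}{-16}\right)\right) = 158 \left(-66 + \left(28 \cdot 1 + 58 \left(- \frac{1}{16}\right)\right)\right) = 158 \left(-66 + \left(28 - \frac{29}{8}\right)\right) = 158 \left(-66 + \frac{195}{8}\right) = 158 \left(- \frac{333}{8}\right) = - \frac{26307}{4}$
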